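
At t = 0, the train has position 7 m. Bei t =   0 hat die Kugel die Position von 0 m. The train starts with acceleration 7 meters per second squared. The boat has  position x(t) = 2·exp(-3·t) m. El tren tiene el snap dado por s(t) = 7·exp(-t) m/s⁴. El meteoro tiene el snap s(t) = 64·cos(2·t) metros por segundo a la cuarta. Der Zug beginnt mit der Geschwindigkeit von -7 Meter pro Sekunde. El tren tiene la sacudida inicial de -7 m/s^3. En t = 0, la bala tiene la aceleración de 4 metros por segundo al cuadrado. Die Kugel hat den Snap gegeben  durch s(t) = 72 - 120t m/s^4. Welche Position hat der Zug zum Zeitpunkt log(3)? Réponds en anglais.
To solve this, we need to take 4 antiderivatives of our snap equation s(t) = 7·exp(-t). Integrating snap and using the initial condition j(0) = -7, we get j(t) = -7·exp(-t). The integral of jerk is acceleration. Using a(0) = 7, we get a(t) = 7·exp(-t). The integral of acceleration, with v(0) = -7, gives velocity: v(t) = -7·exp(-t). The integral of velocity is position. Using x(0) = 7, we get x(t) = 7·exp(-t). We have position x(t) = 7·exp(-t). Substituting t = log(3): x(log(3)) = 7/3.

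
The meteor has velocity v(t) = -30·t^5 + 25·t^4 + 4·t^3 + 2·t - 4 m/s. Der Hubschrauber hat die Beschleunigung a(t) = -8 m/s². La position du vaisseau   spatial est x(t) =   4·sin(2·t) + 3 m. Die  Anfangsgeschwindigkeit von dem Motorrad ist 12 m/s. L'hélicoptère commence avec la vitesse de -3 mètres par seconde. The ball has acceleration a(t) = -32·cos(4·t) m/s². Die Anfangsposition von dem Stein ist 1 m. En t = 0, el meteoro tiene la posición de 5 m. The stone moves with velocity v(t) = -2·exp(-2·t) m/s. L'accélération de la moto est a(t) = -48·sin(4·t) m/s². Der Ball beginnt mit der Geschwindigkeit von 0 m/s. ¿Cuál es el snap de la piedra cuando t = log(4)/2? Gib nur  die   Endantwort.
En t = log(4)/2, s = 4.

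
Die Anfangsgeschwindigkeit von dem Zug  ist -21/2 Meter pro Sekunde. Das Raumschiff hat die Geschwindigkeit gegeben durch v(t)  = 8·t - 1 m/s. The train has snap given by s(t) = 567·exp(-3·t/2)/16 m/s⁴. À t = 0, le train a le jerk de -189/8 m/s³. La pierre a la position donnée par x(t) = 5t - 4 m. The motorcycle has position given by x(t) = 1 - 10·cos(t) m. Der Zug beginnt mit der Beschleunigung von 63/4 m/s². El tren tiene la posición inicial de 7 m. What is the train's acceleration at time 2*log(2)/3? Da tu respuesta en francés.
Nous devons intégrer notre équation du snap s(t) = 567·exp(-3·t/2)/16 2 fois. En prenant ∫s(t)dt et en appliquant j(0) = -189/8, nous trouvons j(t) = -189·exp(-3·t/2)/8. En prenant ∫j(t)dt et en appliquant a(0) = 63/4, nous trouvons a(t) = 63·exp(-3·t/2)/4. En utilisant a(t) = 63·exp(-3·t/2)/4 et en substituant t = 2*log(2)/3, nous trouvons a = 63/8.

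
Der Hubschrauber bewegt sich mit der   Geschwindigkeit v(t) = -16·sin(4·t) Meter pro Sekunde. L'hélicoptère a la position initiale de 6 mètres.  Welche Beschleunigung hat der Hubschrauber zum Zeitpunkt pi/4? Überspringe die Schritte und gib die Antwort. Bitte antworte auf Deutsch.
Die Antwort ist 64.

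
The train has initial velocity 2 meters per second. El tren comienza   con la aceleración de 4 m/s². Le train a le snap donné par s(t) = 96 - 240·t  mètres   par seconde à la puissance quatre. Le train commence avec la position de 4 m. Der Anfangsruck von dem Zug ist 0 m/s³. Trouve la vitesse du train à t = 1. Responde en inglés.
To find the answer, we compute 3 antiderivatives of s(t) = 96 - 240·t. Finding the integral of s(t) and using j(0) = 0: j(t) = 24·t·(4 - 5·t). The integral of jerk, with a(0) = 4, gives acceleration: a(t) = -40·t^3 + 48·t^2 + 4. The antiderivative of acceleration is velocity. Using v(0) = 2, we get v(t) = -10·t^4 + 16·t^3 + 4·t + 2. Using v(t) = -10·t^4 + 16·t^3 + 4·t + 2 and substituting t = 1, we find v = 12.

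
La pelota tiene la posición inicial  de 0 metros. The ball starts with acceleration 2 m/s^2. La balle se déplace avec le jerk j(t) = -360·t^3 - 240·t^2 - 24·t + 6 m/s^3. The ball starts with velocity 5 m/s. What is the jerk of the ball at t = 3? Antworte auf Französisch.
Nous avons le jerk j(t) = -360·t^3 - 240·t^2 - 24·t + 6. En substituant t = 3: j(3) = -11946.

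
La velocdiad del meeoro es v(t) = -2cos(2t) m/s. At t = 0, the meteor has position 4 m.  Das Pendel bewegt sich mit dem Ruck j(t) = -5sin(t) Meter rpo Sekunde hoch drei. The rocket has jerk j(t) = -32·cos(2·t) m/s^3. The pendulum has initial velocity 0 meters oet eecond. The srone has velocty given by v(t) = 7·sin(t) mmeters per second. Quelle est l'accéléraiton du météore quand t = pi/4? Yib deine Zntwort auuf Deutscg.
Wir müssen unsere Gleichung für die Geschwindigkeit v(t) = -2·cos(2·t) 1-mal ableiten. Die Ableitung von der Geschwindigkeit ergibt die Beschleunigung: a(t) = 4·sin(2·t). Aus der Gleichung für die Beschleunigung a(t) = 4·sin(2·t), setzen wir t = pi/4 ein und erhalten a = 4.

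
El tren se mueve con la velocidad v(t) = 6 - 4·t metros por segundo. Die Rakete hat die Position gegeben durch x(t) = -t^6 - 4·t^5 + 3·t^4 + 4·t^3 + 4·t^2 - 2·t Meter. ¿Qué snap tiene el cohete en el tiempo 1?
Partiendo de la posición x(t) = -t^6 - 4·t^5 + 3·t^4 + 4·t^3 + 4·t^2 - 2·t, tomamos 4 derivadas. La derivada de la posición da la velocidad: v(t) = -6·t^5 - 20·t^4 + 12·t^3 + 12·t^2 + 8·t - 2. Derivando la velocidad, obtenemos la aceleración: a(t) = -30·t^4 - 80·t^3 + 36·t^2 + 24·t + 8. Tomando d/dt de a(t), encontramos j(t) = -120·t^3 - 240·t^2 + 72·t + 24. Tomando d/dt de j(t), encontramos s(t) = -360·t^2 - 480·t + 72. Tenemos el snap s(t) = -360·t^2 - 480·t + 72. Sustituyendo t = 1: s(1) = -768.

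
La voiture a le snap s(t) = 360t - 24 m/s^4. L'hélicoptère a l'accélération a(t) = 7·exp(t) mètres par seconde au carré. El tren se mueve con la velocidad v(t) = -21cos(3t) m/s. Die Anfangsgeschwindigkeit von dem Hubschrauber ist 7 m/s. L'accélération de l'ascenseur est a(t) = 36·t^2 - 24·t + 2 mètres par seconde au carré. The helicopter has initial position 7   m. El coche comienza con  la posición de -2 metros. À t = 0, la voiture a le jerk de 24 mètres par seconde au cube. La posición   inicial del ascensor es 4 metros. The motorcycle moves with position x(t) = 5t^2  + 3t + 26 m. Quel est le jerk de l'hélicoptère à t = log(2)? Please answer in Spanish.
Para resolver esto, necesitamos tomar 1 derivada de nuestra ecuación de la aceleración a(t) = 7·exp(t). Derivando la aceleración, obtenemos la sacudida: j(t) = 7·exp(t). Tenemos la sacudida j(t) = 7·exp(t). Sustituyendo t = log(2): j(log(2)) = 14.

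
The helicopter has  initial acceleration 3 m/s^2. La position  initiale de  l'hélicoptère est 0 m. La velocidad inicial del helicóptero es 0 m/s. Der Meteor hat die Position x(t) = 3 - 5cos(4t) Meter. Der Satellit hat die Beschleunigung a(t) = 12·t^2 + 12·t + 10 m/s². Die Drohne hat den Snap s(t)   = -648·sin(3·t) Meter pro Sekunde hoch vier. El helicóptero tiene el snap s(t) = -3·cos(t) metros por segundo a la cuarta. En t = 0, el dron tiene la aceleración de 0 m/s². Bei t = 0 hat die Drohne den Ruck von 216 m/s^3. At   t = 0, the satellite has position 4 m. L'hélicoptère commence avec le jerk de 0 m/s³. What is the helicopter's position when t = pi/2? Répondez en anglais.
We need to integrate our snap equation s(t) = -3·cos(t) 4 times. The antiderivative of snap is jerk. Using j(0) = 0, we get j(t) = -3·sin(t). The antiderivative of jerk is acceleration. Using a(0) = 3, we get a(t) = 3·cos(t). Finding the antiderivative of a(t) and using v(0) = 0: v(t) = 3·sin(t). Taking ∫v(t)dt and applying x(0) = 0, we find x(t) = 3 - 3·cos(t). From the given position equation x(t) = 3 - 3·cos(t), we substitute t = pi/2 to get x = 3.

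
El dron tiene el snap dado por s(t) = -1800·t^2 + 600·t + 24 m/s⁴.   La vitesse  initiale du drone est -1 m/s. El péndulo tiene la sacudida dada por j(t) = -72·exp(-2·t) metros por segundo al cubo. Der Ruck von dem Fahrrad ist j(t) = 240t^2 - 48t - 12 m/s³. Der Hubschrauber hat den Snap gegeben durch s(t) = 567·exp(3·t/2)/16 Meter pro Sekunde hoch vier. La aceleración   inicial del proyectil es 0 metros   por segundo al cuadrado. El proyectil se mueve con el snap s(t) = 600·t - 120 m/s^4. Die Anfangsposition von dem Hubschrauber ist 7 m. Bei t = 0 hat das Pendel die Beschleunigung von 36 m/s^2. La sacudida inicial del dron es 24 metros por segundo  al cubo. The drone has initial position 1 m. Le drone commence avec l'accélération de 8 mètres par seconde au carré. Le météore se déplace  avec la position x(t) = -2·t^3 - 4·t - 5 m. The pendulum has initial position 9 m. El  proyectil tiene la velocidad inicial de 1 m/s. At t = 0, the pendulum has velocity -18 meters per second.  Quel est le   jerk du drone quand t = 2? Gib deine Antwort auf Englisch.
To solve this, we need to take 1 integral of our snap equation s(t) = -1800·t^2 + 600·t + 24. Taking ∫s(t)dt and applying j(0) = 24, we find j(t) = -600·t^3 + 300·t^2 + 24·t + 24. Using j(t) = -600·t^3 + 300·t^2 + 24·t + 24 and substituting t = 2, we find j = -3528.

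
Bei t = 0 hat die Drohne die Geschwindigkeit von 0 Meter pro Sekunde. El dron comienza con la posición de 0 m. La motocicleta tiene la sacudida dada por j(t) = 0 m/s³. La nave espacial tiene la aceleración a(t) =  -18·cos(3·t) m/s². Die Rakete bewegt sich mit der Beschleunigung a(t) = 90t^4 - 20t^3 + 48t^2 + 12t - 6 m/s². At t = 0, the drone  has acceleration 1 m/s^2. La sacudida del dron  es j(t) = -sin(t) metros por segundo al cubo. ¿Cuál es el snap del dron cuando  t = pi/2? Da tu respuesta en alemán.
Ausgehend von dem Ruck j(t) = -sin(t), nehmen wir 1 Ableitung. Die Ableitung von dem Ruck ergibt den Snap: s(t) = -cos(t). Mit s(t) = -cos(t) und Einsetzen von t = pi/2, finden wir s = 0.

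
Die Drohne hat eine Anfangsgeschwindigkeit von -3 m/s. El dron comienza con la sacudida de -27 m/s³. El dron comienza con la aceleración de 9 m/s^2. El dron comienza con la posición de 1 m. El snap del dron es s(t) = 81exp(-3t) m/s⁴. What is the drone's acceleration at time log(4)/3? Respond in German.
Um dies zu lösen, müssen wir 2 Integrale unserer Gleichung für den Snap s(t) = 81·exp(-3·t) finden. Die Stammfunktion von dem Snap ist der Ruck. Mit j(0) = -27 erhalten wir j(t) = -27·exp(-3·t). Durch Integration von dem Ruck und Verwendung der Anfangsbedingung a(0) = 9, erhalten wir a(t) = 9·exp(-3·t). Aus der Gleichung für die Beschleunigung a(t) = 9·exp(-3·t), setzen wir t = log(4)/3 ein und erhalten a = 9/4.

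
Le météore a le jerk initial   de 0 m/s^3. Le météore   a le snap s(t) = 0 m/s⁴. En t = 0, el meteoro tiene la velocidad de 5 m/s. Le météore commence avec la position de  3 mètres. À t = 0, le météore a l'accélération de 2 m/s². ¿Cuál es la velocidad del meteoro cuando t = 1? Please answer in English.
We must find the antiderivative of our snap equation s(t) = 0 3 times. Finding the antiderivative of s(t) and using j(0) = 0: j(t) = 0. The antiderivative of jerk is acceleration. Using a(0) = 2, we get a(t) = 2. The antiderivative of acceleration, with v(0) = 5, gives velocity: v(t) = 2·t + 5. We have velocity v(t) = 2·t + 5. Substituting t = 1: v(1) = 7.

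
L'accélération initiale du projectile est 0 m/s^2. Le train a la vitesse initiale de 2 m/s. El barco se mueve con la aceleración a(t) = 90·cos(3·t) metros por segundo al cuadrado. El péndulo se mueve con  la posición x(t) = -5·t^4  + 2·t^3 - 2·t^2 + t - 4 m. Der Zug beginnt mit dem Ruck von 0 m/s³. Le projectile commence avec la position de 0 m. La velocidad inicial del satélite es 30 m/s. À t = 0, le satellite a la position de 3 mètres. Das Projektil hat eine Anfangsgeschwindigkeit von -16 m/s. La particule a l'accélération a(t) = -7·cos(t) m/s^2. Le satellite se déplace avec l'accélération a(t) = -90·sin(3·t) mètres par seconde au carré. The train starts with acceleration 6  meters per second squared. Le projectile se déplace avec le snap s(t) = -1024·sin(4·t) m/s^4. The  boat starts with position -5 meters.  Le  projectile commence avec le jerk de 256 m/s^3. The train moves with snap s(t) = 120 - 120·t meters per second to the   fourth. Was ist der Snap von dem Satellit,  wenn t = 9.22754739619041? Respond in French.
Pour résoudre ceci, nous devons prendre 2 dérivées de notre équation de l'accélération a(t) = -90·sin(3·t). La dérivée de l'accélération donne le jerk: j(t) = -270·cos(3·t). En dérivant le jerk, nous obtenons le snap: s(t) = 810·sin(3·t). Nous avons le snap s(t) = 810·sin(3·t). En substituant t = 9.22754739619041: s(9.22754739619041) = 451.790397857108.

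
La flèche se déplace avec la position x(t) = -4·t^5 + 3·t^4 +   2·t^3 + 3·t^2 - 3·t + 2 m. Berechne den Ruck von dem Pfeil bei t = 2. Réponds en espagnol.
Debemos derivar nuestra ecuación de la posición x(t) = -4·t^5 + 3·t^4 + 2·t^3 + 3·t^2 - 3·t + 2 3 veces. Tomando d/dt de x(t), encontramos v(t) = -20·t^4 + 12·t^3 + 6·t^2 + 6·t - 3. Tomando d/dt de v(t), encontramos a(t) = -80·t^3 + 36·t^2 + 12·t + 6. Derivando la aceleración, obtenemos la sacudida: j(t) = -240·t^2 + 72·t + 12. Tenemos la sacudida j(t) = -240·t^2 + 72·t + 12. Sustituyendo t = 2: j(2) = -804.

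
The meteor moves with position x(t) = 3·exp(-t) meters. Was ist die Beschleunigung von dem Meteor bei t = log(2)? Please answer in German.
Wir müssen unsere Gleichung für die Position x(t) = 3·exp(-t) 2-mal ableiten. Die Ableitung von der Position ergibt die Geschwindigkeit: v(t) = -3·exp(-t). Durch Ableiten von der Geschwindigkeit erhalten wir die Beschleunigung: a(t) = 3·exp(-t). Wir haben die Beschleunigung a(t) = 3·exp(-t). Durch Einsetzen von t = log(2): a(log(2)) = 3/2.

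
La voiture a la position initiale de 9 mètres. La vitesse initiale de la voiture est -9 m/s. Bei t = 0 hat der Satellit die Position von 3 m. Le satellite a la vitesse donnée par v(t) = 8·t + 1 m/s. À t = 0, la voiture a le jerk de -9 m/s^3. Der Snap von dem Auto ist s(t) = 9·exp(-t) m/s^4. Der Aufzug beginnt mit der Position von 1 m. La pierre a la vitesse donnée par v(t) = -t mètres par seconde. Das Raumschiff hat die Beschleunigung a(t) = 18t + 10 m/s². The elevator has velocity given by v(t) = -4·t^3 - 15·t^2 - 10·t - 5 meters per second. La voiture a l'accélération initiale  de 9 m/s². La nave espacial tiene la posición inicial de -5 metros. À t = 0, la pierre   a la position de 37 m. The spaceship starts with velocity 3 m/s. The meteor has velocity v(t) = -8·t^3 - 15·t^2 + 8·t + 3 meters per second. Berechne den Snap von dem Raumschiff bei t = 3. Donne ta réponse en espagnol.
Partiendo de la aceleración a(t) = 18·t + 10, tomamos 2 derivadas. Tomando d/dt de a(t), encontramos j(t) = 18. Tomando d/dt de j(t), encontramos s(t) = 0. Tenemos el snap s(t) = 0. Sustituyendo t = 3: s(3) = 0.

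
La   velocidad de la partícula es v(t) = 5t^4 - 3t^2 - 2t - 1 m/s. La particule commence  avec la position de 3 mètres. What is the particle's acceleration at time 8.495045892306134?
Starting from velocity v(t) = 5·t^4 - 3·t^2 - 2·t - 1, we take 1 derivative. Taking d/dt of v(t), we find a(t) = 20·t^3 - 6·t - 2. Using a(t) = 20·t^3 - 6·t - 2 and substituting t = 8.495045892306134, we find a = 12208.0661823848.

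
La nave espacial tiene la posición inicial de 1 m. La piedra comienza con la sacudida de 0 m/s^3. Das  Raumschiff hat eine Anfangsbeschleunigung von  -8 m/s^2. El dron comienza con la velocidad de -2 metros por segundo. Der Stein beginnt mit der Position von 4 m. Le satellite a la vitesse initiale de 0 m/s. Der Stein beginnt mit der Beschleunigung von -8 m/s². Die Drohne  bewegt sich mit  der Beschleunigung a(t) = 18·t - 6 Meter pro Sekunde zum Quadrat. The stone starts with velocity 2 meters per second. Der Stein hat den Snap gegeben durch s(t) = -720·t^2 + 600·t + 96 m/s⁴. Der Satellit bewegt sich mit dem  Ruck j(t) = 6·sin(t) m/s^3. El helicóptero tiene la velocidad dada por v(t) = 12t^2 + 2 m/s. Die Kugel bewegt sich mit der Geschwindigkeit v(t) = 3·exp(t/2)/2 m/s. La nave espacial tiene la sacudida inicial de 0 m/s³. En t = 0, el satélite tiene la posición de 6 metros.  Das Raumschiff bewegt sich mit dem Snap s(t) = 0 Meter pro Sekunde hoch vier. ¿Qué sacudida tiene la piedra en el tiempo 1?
Para resolver esto, necesitamos tomar 1 integral de nuestra ecuación del snap s(t) = -720·t^2 + 600·t + 96. Integrando el snap y usando la condición inicial j(0) = 0, obtenemos j(t) = 12·t·(-20·t^2 + 25·t + 8). Tenemos la sacudida j(t) = 12·t·(-20·t^2 + 25·t + 8). Sustituyendo t = 1: j(1) = 156.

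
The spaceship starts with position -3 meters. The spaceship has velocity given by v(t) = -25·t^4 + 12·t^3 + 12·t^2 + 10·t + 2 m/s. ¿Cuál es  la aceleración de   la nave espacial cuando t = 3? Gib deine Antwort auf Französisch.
Pour résoudre ceci, nous devons prendre 1 dérivée de notre équation de la vitesse v(t) = -25·t^4 + 12·t^3 + 12·t^2 + 10·t + 2. En dérivant la vitesse, nous obtenons l'accélération: a(t) = -100·t^3 + 36·t^2 + 24·t + 10. De l'équation de l'accélération a(t) = -100·t^3 + 36·t^2 + 24·t + 10, nous substituons t = 3 pour obtenir a = -2294.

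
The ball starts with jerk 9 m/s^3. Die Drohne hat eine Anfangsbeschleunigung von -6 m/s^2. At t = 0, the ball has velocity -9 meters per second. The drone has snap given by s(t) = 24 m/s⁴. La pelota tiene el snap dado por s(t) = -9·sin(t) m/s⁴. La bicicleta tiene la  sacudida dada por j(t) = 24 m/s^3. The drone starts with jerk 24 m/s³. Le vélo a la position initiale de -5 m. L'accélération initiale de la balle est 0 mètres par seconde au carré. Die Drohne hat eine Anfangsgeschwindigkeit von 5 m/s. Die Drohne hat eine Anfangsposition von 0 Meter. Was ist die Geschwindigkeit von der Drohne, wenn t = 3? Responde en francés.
Pour résoudre ceci, nous devons prendre 3 primitives de notre équation du snap s(t) = 24. L'intégrale du snap est le jerk. En utilisant j(0) = 24, nous obtenons j(t) = 24·t + 24. En prenant ∫j(t)dt et en appliquant a(0) = -6, nous trouvons a(t) = 12·t^2 + 24·t - 6. L'intégrale de l'accélération, avec v(0) = 5, donne la vitesse: v(t) = 4·t^3 + 12·t^2 - 6·t + 5. En utilisant v(t) = 4·t^3 + 12·t^2 - 6·t + 5 et en substituant t = 3, nous trouvons v = 203.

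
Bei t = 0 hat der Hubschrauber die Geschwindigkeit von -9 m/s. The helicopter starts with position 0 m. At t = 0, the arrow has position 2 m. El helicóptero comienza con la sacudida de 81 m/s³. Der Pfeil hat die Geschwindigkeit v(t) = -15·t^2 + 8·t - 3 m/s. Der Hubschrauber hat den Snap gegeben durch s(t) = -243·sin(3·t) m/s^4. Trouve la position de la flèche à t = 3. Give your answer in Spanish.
Partiendo de la velocidad v(t) = -15·t^2 + 8·t - 3, tomamos 1 integral. La integral de la velocidad, con x(0) = 2, da la posición: x(t) = -5·t^3 + 4·t^2 - 3·t + 2. Tenemos la posición x(t) = -5·t^3 + 4·t^2 - 3·t + 2. Sustituyendo t = 3: x(3) = -106.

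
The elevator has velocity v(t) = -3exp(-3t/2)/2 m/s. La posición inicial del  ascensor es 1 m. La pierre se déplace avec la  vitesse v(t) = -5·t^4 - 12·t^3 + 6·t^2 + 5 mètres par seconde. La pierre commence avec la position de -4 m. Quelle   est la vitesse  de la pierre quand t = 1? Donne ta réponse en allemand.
Aus der Gleichung für die Geschwindigkeit v(t) = -5·t^4 - 12·t^3 + 6·t^2 + 5, setzen wir t = 1 ein und erhalten v = -6.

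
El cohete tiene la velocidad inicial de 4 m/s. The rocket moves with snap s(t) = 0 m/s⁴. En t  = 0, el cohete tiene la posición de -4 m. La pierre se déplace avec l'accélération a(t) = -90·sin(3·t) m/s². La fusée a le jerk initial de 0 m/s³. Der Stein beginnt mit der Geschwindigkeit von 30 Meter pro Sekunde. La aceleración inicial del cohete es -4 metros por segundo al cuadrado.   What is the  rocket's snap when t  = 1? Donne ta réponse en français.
De l'équation du snap s(t) = 0, nous substituons t = 1 pour obtenir s = 0.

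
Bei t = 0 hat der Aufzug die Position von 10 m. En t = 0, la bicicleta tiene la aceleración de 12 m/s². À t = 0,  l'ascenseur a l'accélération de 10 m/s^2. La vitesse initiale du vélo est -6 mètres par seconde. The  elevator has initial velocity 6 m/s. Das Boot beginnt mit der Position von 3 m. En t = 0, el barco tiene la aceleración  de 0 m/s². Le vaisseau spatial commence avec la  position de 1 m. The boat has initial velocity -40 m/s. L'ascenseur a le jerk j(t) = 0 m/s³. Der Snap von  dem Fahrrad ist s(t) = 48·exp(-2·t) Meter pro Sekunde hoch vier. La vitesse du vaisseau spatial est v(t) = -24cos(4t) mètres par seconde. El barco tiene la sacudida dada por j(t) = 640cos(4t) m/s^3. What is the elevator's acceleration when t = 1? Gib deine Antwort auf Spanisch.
Partiendo de la sacudida j(t) = 0, tomamos 1 antiderivada. Tomando ∫j(t)dt y aplicando a(0) = 10, encontramos a(t) = 10. Tenemos la aceleración a(t) = 10. Sustituyendo t = 1: a(1) = 10.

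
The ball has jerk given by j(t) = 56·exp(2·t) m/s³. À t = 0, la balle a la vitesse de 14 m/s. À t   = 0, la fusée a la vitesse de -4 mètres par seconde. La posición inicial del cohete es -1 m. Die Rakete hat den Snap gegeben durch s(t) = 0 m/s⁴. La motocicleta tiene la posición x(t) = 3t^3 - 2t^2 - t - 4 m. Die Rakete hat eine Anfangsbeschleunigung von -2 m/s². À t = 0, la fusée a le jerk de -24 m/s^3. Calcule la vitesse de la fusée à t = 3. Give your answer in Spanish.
Debemos encontrar la integral de nuestra ecuación del snap s(t) = 0 3 veces. Integrando el snap y usando la condición inicial j(0) = -24, obtenemos j(t) = -24. Tomando ∫j(t)dt y aplicando a(0) = -2, encontramos a(t) = -24·t - 2. La integral de la aceleración, con v(0) = -4, da la velocidad: v(t) = -12·t^2 - 2·t - 4. Tenemos la velocidad v(t) = -12·t^2 - 2·t - 4. Sustituyendo t = 3: v(3) = -118.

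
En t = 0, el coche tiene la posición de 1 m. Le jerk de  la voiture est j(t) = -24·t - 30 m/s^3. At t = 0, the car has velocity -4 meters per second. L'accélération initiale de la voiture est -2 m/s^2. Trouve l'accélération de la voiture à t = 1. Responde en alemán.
Wir müssen unsere Gleichung für den Ruck j(t) = -24·t - 30 1-mal integrieren. Die Stammfunktion von dem Ruck ist die Beschleunigung. Mit a(0) = -2 erhalten wir a(t) = -12·t^2 - 30·t - 2. Mit a(t) = -12·t^2 - 30·t - 2 und Einsetzen von t = 1, finden wir a = -44.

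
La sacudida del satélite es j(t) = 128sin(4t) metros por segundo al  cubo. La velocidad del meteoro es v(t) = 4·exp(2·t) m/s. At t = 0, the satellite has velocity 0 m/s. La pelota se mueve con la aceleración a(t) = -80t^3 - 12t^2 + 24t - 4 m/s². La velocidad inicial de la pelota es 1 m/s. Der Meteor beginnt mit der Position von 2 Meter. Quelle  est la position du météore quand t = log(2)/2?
Nous devons intégrer notre équation de la vitesse v(t) = 4·exp(2·t) 1 fois. En intégrant la vitesse et en utilisant la condition initiale x(0) = 2, nous obtenons x(t) = 2·exp(2·t). Nous avons la position x(t) = 2·exp(2·t). En substituant t = log(2)/2: x(log(2)/2) = 4.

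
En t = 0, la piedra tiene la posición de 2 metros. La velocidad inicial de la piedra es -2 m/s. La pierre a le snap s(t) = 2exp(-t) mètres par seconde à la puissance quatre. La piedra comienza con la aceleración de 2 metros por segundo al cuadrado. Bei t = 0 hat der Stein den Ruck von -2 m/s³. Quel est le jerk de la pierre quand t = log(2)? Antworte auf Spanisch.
Debemos encontrar la integral de nuestra ecuación del snap s(t) = 2·exp(-t) 1 vez. La integral del snap es la sacudida. Usando j(0) = -2, obtenemos j(t) = -2·exp(-t). Tenemos la sacudida j(t) = -2·exp(-t). Sustituyendo t = log(2): j(log(2)) = -1.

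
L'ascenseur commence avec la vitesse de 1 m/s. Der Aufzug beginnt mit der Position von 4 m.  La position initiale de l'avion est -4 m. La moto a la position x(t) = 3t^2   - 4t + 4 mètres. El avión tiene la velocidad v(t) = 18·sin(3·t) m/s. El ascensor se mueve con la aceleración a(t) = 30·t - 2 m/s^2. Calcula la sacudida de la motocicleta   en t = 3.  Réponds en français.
En partant de la position x(t) = 3·t^2 - 4·t + 4, nous prenons 3 dérivées. La dérivée de la position donne la vitesse: v(t) = 6·t - 4. En dérivant la vitesse, nous obtenons l'accélération: a(t) = 6. En prenant d/dt de a(t), nous trouvons j(t) = 0. De l'équation du jerk j(t) = 0, nous substituons t = 3 pour obtenir j = 0.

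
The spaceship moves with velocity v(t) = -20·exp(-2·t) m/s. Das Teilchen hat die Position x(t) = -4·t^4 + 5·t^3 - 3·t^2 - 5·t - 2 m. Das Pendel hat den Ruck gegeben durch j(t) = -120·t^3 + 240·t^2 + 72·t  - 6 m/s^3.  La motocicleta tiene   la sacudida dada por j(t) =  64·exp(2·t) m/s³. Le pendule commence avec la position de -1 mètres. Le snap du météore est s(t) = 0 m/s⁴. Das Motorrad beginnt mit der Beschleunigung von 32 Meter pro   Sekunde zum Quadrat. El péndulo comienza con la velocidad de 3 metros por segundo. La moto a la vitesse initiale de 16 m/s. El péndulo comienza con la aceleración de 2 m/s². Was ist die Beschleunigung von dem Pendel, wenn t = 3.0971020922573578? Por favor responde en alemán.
Ausgehend von dem Ruck j(t) = -120·t^3 + 240·t^2 + 72·t - 6, nehmen wir 1 Stammfunktion. Durch Integration von dem Ruck und Verwendung der Anfangsbedingung a(0) = 2, erhalten wir a(t) = -30·t^4 + 80·t^3 + 36·t^2 - 6·t + 2. Mit a(t) = -30·t^4 + 80·t^3 + 36·t^2 - 6·t + 2 und Einsetzen von t = 3.0971020922573578, finden wir a = -54.8843408241828.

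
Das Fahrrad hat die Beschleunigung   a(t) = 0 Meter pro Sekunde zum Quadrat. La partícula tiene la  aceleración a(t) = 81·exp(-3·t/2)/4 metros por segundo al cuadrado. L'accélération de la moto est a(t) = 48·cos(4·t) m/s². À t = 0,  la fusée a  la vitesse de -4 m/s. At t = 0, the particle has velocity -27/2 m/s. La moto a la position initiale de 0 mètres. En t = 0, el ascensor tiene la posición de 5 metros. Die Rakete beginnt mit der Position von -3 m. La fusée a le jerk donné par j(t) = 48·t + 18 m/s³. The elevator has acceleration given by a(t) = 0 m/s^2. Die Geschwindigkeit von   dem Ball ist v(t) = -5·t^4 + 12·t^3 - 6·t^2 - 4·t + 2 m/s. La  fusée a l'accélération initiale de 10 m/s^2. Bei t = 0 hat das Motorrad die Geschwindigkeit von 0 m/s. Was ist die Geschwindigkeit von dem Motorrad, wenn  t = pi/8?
Wir müssen das Integral unserer Gleichung für die Beschleunigung a(t) = 48·cos(4·t) 1-mal finden. Mit ∫a(t)dt und Anwendung von v(0) = 0, finden wir v(t) = 12·sin(4·t). Aus der Gleichung für die Geschwindigkeit v(t) = 12·sin(4·t), setzen wir t = pi/8 ein und erhalten v = 12.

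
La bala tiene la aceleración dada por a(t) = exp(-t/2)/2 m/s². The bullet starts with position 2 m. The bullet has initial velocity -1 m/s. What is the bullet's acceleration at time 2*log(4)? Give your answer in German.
Aus der Gleichung für die Beschleunigung a(t) = exp(-t/2)/2, setzen wir t = 2*log(4) ein und erhalten a = 1/8.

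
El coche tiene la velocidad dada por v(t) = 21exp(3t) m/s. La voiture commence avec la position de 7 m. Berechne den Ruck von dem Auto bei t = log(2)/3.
Wir müssen unsere Gleichung für die Geschwindigkeit v(t) = 21·exp(3·t) 2-mal ableiten. Mit d/dt von v(t) finden wir a(t) = 63·exp(3·t). Die Ableitung von der Beschleunigung ergibt den Ruck: j(t) = 189·exp(3·t). Mit j(t) = 189·exp(3·t) und Einsetzen von t = log(2)/3, finden wir j = 378.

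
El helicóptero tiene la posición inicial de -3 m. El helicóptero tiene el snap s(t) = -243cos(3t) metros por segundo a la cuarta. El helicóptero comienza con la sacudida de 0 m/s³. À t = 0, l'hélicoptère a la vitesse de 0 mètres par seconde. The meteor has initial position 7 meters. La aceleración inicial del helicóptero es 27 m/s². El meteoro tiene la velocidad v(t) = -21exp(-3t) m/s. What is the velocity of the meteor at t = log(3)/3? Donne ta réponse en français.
De l'équation de la vitesse v(t) = -21·exp(-3·t), nous substituons t = log(3)/3 pour obtenir v = -7.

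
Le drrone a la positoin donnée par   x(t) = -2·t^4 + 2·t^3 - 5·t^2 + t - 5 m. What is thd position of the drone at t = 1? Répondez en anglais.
We have position x(t) = -2·t^4 + 2·t^3 - 5·t^2 + t - 5. Substituting t = 1: x(1) = -9.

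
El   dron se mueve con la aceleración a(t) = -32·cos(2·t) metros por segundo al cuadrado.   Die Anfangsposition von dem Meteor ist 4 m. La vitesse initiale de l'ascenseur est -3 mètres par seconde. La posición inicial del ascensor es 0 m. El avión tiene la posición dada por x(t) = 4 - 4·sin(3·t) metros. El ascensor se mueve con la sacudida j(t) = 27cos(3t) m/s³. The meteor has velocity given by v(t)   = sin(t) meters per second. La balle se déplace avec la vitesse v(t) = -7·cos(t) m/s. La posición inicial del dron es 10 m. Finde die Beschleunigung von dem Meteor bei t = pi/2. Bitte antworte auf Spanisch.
Partiendo de la velocidad v(t) = sin(t), tomamos 1 derivada. Derivando la velocidad, obtenemos la aceleración: a(t) = cos(t). Tenemos la aceleración a(t) = cos(t). Sustituyendo t = pi/2: a(pi/2) = 0.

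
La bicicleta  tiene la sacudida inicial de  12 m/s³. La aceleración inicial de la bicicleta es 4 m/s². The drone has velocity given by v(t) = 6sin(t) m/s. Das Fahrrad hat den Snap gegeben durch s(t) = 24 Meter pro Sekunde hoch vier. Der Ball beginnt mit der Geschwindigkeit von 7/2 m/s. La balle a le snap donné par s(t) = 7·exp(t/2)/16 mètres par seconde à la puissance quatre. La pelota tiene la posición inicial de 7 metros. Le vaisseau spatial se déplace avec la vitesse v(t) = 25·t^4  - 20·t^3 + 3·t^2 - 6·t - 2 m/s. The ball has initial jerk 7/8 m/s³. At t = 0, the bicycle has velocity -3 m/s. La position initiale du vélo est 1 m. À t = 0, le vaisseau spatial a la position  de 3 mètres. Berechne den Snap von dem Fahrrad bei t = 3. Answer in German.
Aus der Gleichung für den Snap s(t) = 24, setzen wir t = 3 ein und erhalten s = 24.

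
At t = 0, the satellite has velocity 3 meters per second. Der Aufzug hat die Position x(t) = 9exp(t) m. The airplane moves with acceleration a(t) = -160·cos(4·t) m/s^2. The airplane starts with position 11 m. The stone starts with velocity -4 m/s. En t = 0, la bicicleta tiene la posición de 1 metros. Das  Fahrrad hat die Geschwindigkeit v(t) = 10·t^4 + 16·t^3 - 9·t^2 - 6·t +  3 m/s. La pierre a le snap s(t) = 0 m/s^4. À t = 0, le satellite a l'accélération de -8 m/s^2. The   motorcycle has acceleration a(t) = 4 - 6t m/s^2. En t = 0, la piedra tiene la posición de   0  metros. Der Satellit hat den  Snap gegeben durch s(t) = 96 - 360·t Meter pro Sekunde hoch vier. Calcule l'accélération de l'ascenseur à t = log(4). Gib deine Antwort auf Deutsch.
Wir müssen unsere Gleichung für die Position x(t) = 9·exp(t) 2-mal ableiten. Die Ableitung von der Position ergibt die Geschwindigkeit: v(t) = 9·exp(t). Mit d/dt von v(t) finden wir a(t) = 9·exp(t). Wir haben die Beschleunigung a(t) = 9·exp(t). Durch Einsetzen von t = log(4): a(log(4)) = 36.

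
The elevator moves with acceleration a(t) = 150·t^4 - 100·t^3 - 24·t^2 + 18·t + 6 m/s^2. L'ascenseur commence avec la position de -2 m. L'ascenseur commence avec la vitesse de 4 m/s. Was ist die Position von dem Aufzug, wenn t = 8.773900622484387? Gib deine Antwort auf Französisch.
En partant de l'accélération a(t) = 150·t^4 - 100·t^3 - 24·t^2 + 18·t + 6, nous prenons 2 primitives. L'intégrale de l'accélération, avec v(0) = 4, donne la vitesse: v(t) = 30·t^5 - 25·t^4 - 8·t^3 + 9·t^2 + 6·t + 4. L'intégrale de la vitesse, avec x(0) = -2, donne la position: x(t) = 5·t^6 - 5·t^5 - 2·t^4 + 3·t^3 + 3·t^2 + 4·t - 2. Nous avons la position x(t) = 5·t^6 - 5·t^5 - 2·t^4 + 3·t^3 + 3·t^2 + 4·t - 2. En substituant t = 8.773900622484387: x(8.773900622484387) = 2011467.06308463.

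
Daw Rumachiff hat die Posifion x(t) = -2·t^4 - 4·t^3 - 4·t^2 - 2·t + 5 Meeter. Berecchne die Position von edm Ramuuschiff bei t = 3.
Mit x(t) = -2·t^4 - 4·t^3 - 4·t^2 - 2·t + 5 und Einsetzen von t = 3, finden wir x = -307.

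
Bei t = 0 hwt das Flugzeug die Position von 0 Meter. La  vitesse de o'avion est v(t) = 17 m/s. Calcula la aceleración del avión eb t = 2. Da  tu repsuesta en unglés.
Starting from velocity v(t) = 17, we take 1 derivative. Differentiating velocity, we get acceleration: a(t) = 0. From the given acceleration equation a(t) = 0, we substitute t = 2 to get a = 0.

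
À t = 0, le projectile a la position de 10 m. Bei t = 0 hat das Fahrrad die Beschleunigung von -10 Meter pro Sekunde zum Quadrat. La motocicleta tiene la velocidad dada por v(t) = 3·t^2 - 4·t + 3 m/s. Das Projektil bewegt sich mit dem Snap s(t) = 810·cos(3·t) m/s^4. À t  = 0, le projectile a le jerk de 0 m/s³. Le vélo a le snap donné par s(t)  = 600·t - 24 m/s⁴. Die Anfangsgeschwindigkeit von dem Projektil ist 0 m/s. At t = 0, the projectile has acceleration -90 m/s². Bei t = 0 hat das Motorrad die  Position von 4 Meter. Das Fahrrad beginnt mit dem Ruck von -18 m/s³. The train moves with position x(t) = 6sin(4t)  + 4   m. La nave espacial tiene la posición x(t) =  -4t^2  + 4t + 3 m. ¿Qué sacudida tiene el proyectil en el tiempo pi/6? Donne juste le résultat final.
j(pi/6) = 270.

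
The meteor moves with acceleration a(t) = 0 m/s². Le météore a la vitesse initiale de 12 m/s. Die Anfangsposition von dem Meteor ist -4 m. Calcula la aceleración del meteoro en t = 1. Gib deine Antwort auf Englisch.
Using a(t) = 0 and substituting t = 1, we find a = 0.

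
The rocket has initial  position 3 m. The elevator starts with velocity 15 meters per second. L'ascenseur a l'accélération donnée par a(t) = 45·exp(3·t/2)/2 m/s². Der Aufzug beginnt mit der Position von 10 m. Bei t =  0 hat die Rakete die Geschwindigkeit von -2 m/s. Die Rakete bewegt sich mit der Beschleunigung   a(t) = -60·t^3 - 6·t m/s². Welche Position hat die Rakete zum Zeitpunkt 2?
Wir müssen unsere Gleichung für die Beschleunigung a(t) = -60·t^3 - 6·t 2-mal integrieren. Das Integral von der Beschleunigung ist die Geschwindigkeit. Mit v(0) = -2 erhalten wir v(t) = -15·t^4 - 3·t^2 - 2. Das Integral von der Geschwindigkeit ist die Position. Mit x(0) = 3 erhalten wir x(t) = -3·t^5 - t^3 - 2·t + 3. Wir haben die Position x(t) = -3·t^5 - t^3 - 2·t + 3. Durch Einsetzen von t = 2: x(2) = -105.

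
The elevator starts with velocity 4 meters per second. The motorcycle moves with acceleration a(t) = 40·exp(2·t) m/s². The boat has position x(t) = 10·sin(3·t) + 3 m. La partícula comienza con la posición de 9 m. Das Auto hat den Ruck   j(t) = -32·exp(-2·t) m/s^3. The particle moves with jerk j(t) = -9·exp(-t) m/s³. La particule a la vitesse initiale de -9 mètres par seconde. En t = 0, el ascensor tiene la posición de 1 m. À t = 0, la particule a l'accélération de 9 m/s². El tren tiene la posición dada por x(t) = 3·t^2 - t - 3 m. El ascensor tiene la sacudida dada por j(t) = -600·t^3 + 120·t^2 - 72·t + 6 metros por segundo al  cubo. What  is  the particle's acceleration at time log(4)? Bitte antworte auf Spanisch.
Necesitamos integrar nuestra ecuación de la sacudida j(t) = -9·exp(-t) 1 vez. La integral de la sacudida es la aceleración. Usando a(0) = 9, obtenemos a(t) = 9·exp(-t). De la ecuación de la aceleración a(t) = 9·exp(-t), sustituimos t = log(4) para obtener a = 9/4.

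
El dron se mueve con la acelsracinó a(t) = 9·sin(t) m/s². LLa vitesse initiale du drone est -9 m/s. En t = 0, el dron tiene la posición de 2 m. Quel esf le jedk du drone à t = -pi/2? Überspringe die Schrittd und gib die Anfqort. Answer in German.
Die Antwort ist 0.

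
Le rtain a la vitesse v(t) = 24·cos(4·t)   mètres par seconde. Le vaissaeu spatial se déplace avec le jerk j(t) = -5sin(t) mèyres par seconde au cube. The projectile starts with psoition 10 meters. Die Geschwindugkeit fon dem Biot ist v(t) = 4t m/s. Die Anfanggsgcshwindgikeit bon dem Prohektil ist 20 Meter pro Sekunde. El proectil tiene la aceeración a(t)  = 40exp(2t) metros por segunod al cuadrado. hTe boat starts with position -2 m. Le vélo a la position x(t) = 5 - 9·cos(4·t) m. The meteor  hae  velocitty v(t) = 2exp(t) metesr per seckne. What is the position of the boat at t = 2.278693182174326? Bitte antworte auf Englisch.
We must find the antiderivative of our velocity equation v(t) = 4·t 1 time. The integral of velocity is position. Using x(0) = -2, we get x(t) = 2·t^2 - 2. We have position x(t) = 2·t^2 - 2. Substituting t = 2.278693182174326: x(2.278693182174326) = 8.38488523697551.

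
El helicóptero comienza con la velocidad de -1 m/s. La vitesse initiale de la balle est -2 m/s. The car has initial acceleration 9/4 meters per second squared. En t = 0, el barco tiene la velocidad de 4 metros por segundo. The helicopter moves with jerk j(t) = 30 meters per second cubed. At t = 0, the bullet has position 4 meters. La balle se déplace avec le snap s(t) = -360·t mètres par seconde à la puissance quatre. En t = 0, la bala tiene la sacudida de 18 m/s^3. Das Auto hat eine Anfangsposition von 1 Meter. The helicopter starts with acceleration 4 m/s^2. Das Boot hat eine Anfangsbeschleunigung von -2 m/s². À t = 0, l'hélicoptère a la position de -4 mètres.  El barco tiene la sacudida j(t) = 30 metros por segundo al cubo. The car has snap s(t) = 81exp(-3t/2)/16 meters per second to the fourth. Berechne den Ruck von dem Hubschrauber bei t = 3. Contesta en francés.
De l'équation du jerk j(t) = 30, nous substituons t = 3 pour obtenir j = 30.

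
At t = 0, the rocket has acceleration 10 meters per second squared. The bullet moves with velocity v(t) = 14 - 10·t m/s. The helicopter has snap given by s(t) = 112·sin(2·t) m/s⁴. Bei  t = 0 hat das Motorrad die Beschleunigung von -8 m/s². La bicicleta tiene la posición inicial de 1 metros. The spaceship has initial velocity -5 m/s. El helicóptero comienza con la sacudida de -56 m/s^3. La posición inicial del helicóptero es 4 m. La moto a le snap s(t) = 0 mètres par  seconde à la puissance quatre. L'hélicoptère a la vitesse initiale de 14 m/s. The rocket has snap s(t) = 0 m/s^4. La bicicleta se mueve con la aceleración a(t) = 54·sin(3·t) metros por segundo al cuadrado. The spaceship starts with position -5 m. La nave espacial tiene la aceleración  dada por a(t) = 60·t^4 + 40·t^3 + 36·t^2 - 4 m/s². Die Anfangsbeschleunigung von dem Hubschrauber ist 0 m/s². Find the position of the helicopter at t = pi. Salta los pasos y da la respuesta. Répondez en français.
À t = pi, x = 4.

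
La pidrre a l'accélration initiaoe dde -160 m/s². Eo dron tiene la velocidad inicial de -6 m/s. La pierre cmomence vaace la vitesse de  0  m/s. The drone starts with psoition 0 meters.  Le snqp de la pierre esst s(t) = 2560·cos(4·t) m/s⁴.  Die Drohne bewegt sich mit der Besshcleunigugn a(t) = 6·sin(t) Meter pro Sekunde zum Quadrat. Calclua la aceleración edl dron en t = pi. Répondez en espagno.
De la ecuación de la aceleración a(t) = 6·sin(t), sustituimos t = pi para obtener a = 0.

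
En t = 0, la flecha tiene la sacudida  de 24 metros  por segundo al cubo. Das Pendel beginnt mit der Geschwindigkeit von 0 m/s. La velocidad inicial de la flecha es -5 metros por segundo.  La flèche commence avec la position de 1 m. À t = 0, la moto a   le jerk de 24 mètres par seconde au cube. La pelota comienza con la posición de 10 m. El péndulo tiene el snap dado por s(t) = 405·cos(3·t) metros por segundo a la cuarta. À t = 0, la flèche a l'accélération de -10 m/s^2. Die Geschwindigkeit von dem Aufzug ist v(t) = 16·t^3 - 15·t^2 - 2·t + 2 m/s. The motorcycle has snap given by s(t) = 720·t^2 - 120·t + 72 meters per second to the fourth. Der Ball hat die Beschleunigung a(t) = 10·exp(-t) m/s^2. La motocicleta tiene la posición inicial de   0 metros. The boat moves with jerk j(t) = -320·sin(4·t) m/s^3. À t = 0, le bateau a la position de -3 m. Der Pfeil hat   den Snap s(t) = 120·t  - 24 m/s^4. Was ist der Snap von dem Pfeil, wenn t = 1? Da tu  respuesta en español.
Usando s(t) = 120·t - 24 y sustituyendo t = 1, encontramos s = 96.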